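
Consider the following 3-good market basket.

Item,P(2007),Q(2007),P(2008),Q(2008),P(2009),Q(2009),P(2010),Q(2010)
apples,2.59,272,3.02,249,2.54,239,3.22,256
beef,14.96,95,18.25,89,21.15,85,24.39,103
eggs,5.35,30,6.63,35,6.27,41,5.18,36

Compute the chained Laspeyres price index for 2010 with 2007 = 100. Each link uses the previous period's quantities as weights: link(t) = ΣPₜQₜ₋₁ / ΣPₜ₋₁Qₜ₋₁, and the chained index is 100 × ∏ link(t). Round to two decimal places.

Link 2007→2008:
ΣP(2008)Q(2007) = 3.02×272 + 18.25×95 + 6.63×30 = 821.44 + 1733.75 + 198.9 = 2754.09
ΣP(2007)Q(2007) = 2.59×272 + 14.96×95 + 5.35×30 = 704.48 + 1421.2 + 160.5 = 2286.18
link = 2754.09/2286.18 = 1.204669
Link 2008→2009:
ΣP(2009)Q(2008) = 2.54×249 + 21.15×89 + 6.27×35 = 632.46 + 1882.35 + 219.45 = 2734.26
ΣP(2008)Q(2008) = 3.02×249 + 18.25×89 + 6.63×35 = 751.98 + 1624.25 + 232.05 = 2608.28
link = 2734.26/2608.28 = 1.048300
Link 2009→2010:
ΣP(2010)Q(2009) = 3.22×239 + 24.39×85 + 5.18×41 = 769.58 + 2073.15 + 212.38 = 3055.11
ΣP(2009)Q(2009) = 2.54×239 + 21.15×85 + 6.27×41 = 607.06 + 1797.75 + 257.07 = 2661.88
link = 3055.11/2661.88 = 1.147726
Chained index = 100 × 1.204669 × 1.048300 × 1.147726 = 144.9411

144.94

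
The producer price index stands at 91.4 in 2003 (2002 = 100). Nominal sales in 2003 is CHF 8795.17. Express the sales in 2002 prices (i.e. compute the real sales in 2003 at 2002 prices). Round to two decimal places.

Real = Nominal ÷ (Index/100) = 8795.17 ÷ (91.4/100)
     = 8795.17 ÷ 0.914 = 9622.7243

9622.72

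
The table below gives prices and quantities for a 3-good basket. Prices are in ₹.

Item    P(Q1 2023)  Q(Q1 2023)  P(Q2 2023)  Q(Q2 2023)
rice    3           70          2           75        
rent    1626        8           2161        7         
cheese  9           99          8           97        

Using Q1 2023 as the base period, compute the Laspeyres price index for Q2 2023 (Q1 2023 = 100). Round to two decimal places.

Laspeyres price index uses base-period quantities as weights.
ΣP(Q2 2023)·Q(Q1 2023) = 2×70 + 2161×8 + 8×99 = 140 + 17288 + 792 = 18220
ΣP(Q1 2023)·Q(Q1 2023) = 3×70 + 1626×8 + 9×99 = 210 + 13008 + 891 = 14109
Index = 18220 / 14109 × 100 = 129.1374

129.14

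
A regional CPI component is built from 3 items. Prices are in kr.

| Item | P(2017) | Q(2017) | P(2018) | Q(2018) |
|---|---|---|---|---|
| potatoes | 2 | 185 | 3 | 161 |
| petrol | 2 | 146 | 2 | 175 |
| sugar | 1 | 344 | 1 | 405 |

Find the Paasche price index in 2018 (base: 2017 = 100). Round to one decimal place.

114.9

Paasche price index uses current-period quantities as weights.
ΣP(2018)·Q(2018) = 3×161 + 2×175 + 1×405 = 483 + 350 + 405 = 1238
ΣP(2017)·Q(2018) = 2×161 + 2×175 + 1×405 = 322 + 350 + 405 = 1077
Index = 1238 / 1077 × 100 = 114.9489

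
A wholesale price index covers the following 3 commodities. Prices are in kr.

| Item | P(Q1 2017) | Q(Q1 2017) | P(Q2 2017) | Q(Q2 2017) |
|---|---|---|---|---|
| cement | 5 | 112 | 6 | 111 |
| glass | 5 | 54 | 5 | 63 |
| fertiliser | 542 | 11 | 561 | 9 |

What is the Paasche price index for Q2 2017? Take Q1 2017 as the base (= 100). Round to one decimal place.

Paasche price index uses current-period quantities as weights.
ΣP(Q2 2017)·Q(Q2 2017) = 6×111 + 5×63 + 561×9 = 666 + 315 + 5049 = 6030
ΣP(Q1 2017)·Q(Q2 2017) = 5×111 + 5×63 + 542×9 = 555 + 315 + 4878 = 5748
Index = 6030 / 5748 × 100 = 104.9061

104.9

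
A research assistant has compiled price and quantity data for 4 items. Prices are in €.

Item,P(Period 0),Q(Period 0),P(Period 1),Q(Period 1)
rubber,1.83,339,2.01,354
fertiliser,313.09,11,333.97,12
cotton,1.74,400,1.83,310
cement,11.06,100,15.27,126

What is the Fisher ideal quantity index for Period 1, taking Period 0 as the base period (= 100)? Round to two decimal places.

Laspeyres component (base-period weights):
ΣP(Period 0)Q(Period 1) = 1.83×354 + 313.09×12 + 1.74×310 + 11.06×126 = 647.82 + 3757.08 + 539.4 + 1393.56 = 6337.86
ΣP(Period 0)Q(Period 0) = 1.83×339 + 313.09×11 + 1.74×400 + 11.06×100 = 620.37 + 3443.99 + 696 + 1106 = 5866.36
L = 6337.86 / 5866.36 × 100 = 108.0374
Paasche component (current-period weights):
ΣP(Period 1)Q(Period 1) = 2.01×354 + 333.97×12 + 1.83×310 + 15.27×126 = 711.54 + 4007.64 + 567.3 + 1924.02 = 7210.5
ΣP(Period 1)Q(Period 0) = 2.01×339 + 333.97×11 + 1.83×400 + 15.27×100 = 681.39 + 3673.67 + 732 + 1527 = 6614.06
P = 7210.5 / 6614.06 × 100 = 109.0178
Fisher = √(L × P) = √(108.0374 × 109.0178) = 108.5264

108.53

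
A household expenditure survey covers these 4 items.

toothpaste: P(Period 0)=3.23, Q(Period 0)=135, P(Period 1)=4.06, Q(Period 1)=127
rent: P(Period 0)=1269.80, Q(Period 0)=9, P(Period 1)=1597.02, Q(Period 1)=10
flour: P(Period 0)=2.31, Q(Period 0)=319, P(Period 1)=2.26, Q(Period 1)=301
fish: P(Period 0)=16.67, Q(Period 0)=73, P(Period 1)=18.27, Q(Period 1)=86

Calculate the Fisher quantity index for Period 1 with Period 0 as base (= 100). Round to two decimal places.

Laspeyres component (base-period weights):
ΣP(Period 0)Q(Period 1) = 3.23×127 + 1269.80×10 + 2.31×301 + 16.67×86 = 410.21 + 12698 + 695.31 + 1433.62 = 15237.14
ΣP(Period 0)Q(Period 0) = 3.23×135 + 1269.80×9 + 2.31×319 + 16.67×73 = 436.05 + 11428.2 + 736.89 + 1216.91 = 13818.05
L = 15237.14 / 13818.05 × 100 = 110.2698
Paasche component (current-period weights):
ΣP(Period 1)Q(Period 1) = 4.06×127 + 1597.02×10 + 2.26×301 + 18.27×86 = 515.62 + 15970.2 + 680.26 + 1571.22 = 18737.3
ΣP(Period 1)Q(Period 0) = 4.06×135 + 1597.02×9 + 2.26×319 + 18.27×73 = 548.1 + 14373.18 + 720.94 + 1333.71 = 16975.93
P = 18737.3 / 16975.93 × 100 = 110.3757
Fisher = √(L × P) = √(110.2698 × 110.3757) = 110.3227

110.32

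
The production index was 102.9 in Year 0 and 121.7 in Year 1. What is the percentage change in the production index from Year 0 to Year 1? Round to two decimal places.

Change = (121.7 − 102.9) / 102.9 × 100
       = 18.8 / 102.9 × 100 = 18.2702%

18.27%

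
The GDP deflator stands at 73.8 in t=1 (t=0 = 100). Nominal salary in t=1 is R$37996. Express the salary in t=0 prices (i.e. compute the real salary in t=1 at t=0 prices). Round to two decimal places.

Real = Nominal ÷ (Index/100) = 37996 ÷ (73.8/100)
     = 37996 ÷ 0.738 = 51485.0949

51485.09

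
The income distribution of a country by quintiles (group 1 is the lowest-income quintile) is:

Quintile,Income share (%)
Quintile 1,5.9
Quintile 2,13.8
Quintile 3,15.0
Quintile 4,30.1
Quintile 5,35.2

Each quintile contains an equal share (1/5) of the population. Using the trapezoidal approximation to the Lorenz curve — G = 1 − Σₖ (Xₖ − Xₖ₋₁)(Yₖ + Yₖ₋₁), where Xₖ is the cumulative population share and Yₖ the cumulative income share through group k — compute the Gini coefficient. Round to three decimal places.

Cumulative income shares Yₖ: 0.0590, 0.1970, 0.3470, 0.6480, 1.0000
Σ (Xₖ−Xₖ₋₁)(Yₖ+Yₖ₋₁) = (1/5)(0.0590+0.0000) + (1/5)(0.1970+0.0590) + (1/5)(0.3470+0.1970) + (1/5)(0.6480+0.3470) + (1/5)(1.0000+0.6480)
  = 0.0118 + 0.0512 + 0.1088 + 0.1990 + 0.3296 = 0.7004
G = 1 − 0.7004 = 0.2996

0.300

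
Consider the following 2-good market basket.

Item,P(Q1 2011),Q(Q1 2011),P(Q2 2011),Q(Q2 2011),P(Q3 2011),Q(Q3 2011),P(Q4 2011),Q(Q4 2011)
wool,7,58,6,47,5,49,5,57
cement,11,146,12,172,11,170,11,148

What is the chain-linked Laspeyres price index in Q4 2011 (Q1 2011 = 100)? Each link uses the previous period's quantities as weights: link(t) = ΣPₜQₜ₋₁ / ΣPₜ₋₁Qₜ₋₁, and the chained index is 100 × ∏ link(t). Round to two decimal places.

94.63

Link Q1 2011→Q2 2011:
ΣP(Q2 2011)Q(Q1 2011) = 6×58 + 12×146 = 348 + 1752 = 2100
ΣP(Q1 2011)Q(Q1 2011) = 7×58 + 11×146 = 406 + 1606 = 2012
link = 2100/2012 = 1.043738
Link Q2 2011→Q3 2011:
ΣP(Q3 2011)Q(Q2 2011) = 5×47 + 11×172 = 235 + 1892 = 2127
ΣP(Q2 2011)Q(Q2 2011) = 6×47 + 12×172 = 282 + 2064 = 2346
link = 2127/2346 = 0.906650
Link Q3 2011→Q4 2011:
ΣP(Q4 2011)Q(Q3 2011) = 5×49 + 11×170 = 245 + 1870 = 2115
ΣP(Q3 2011)Q(Q3 2011) = 5×49 + 11×170 = 245 + 1870 = 2115
link = 2115/2115 = 1.000000
Chained index = 100 × 1.043738 × 0.906650 × 1.000000 = 94.6304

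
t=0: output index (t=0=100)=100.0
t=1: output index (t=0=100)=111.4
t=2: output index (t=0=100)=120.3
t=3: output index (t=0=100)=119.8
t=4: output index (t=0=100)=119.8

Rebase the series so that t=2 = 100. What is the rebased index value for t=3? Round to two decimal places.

99.58

Rebased(t=3) = 119.8 / 120.3 × 100 = 99.5844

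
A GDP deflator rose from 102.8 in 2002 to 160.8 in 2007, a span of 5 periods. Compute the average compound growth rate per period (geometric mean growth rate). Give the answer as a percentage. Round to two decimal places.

Growth factor = (160.8/102.8)^(1/5) = (1.564202)^(1/5) = 1.093600
Growth rate = 1.093600 − 1 = 0.093600 = 9.3600%

9.36%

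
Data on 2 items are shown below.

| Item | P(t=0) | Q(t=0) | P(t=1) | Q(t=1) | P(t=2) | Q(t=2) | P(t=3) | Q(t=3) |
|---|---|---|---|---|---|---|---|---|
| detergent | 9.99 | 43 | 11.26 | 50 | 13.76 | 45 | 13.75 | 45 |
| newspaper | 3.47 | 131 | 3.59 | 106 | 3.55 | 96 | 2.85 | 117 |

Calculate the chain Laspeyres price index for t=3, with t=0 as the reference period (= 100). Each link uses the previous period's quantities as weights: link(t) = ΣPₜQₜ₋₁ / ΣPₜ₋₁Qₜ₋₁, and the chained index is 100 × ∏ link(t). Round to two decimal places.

113.19

Link t=0→t=1:
ΣP(t=1)Q(t=0) = 11.26×43 + 3.59×131 = 484.18 + 470.29 = 954.47
ΣP(t=0)Q(t=0) = 9.99×43 + 3.47×131 = 429.57 + 454.57 = 884.14
link = 954.47/884.14 = 1.079546
Link t=1→t=2:
ΣP(t=2)Q(t=1) = 13.76×50 + 3.55×106 = 688 + 376.3 = 1064.3
ΣP(t=1)Q(t=1) = 11.26×50 + 3.59×106 = 563 + 380.54 = 943.54
link = 1064.3/943.54 = 1.127986
Link t=2→t=3:
ΣP(t=3)Q(t=2) = 13.75×45 + 2.85×96 = 618.75 + 273.6 = 892.35
ΣP(t=2)Q(t=2) = 13.76×45 + 3.55×96 = 619.2 + 340.8 = 960
link = 892.35/960 = 0.929531
Chained index = 100 × 1.079546 × 1.127986 × 0.929531 = 113.1902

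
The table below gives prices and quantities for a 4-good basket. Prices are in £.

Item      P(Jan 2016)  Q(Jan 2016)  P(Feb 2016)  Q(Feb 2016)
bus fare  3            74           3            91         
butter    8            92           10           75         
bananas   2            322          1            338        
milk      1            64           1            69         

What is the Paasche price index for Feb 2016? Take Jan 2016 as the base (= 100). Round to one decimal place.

88.4

Paasche price index uses current-period quantities as weights.
ΣP(Feb 2016)·Q(Feb 2016) = 3×91 + 10×75 + 1×338 + 1×69 = 273 + 750 + 338 + 69 = 1430
ΣP(Jan 2016)·Q(Feb 2016) = 3×91 + 8×75 + 2×338 + 1×69 = 273 + 600 + 676 + 69 = 1618
Index = 1430 / 1618 × 100 = 88.3807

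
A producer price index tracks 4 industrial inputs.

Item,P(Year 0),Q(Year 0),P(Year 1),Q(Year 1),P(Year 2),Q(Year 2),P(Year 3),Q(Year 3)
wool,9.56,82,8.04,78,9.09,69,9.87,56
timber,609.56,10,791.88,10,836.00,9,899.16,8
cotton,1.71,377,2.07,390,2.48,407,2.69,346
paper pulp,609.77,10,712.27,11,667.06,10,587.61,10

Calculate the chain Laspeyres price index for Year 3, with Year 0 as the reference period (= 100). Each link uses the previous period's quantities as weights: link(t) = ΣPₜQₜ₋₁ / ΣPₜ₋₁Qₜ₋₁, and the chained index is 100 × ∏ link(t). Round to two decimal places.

121.63

Link Year 0→Year 1:
ΣP(Year 1)Q(Year 0) = 8.04×82 + 791.88×10 + 2.07×377 + 712.27×10 = 659.28 + 7918.8 + 780.39 + 7122.7 = 16481.17
ΣP(Year 0)Q(Year 0) = 9.56×82 + 609.56×10 + 1.71×377 + 609.77×10 = 783.92 + 6095.6 + 644.67 + 6097.7 = 13621.89
link = 16481.17/13621.89 = 1.209903
Link Year 1→Year 2:
ΣP(Year 2)Q(Year 1) = 9.09×78 + 836.00×10 + 2.48×390 + 667.06×11 = 709.02 + 8360 + 967.2 + 7337.66 = 17373.88
ΣP(Year 1)Q(Year 1) = 8.04×78 + 791.88×10 + 2.07×390 + 712.27×11 = 627.12 + 7918.8 + 807.3 + 7834.97 = 17188.19
link = 17373.88/17188.19 = 1.010803
Link Year 2→Year 3:
ΣP(Year 3)Q(Year 2) = 9.87×69 + 899.16×9 + 2.69×407 + 587.61×10 = 681.03 + 8092.44 + 1094.83 + 5876.1 = 15744.4
ΣP(Year 2)Q(Year 2) = 9.09×69 + 836.00×9 + 2.48×407 + 667.06×10 = 627.21 + 7524 + 1009.36 + 6670.6 = 15831.17
link = 15744.4/15831.17 = 0.994519
Chained index = 100 × 1.209903 × 1.010803 × 0.994519 = 121.6271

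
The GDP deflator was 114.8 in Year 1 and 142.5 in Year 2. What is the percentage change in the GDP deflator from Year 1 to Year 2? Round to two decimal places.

Change = (142.5 − 114.8) / 114.8 × 100
       = 27.7 / 114.8 × 100 = 24.1289%

24.13%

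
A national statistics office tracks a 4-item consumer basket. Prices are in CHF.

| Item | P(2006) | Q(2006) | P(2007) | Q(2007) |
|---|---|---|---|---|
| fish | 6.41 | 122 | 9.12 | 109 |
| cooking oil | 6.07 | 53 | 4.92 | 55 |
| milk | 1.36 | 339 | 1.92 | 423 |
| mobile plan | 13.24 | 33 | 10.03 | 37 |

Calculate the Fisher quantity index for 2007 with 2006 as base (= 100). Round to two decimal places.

Laspeyres component (base-period weights):
ΣP(2006)Q(2007) = 6.41×109 + 6.07×55 + 1.36×423 + 13.24×37 = 698.69 + 333.85 + 575.28 + 489.88 = 2097.7
ΣP(2006)Q(2006) = 6.41×122 + 6.07×53 + 1.36×339 + 13.24×33 = 782.02 + 321.71 + 461.04 + 436.92 = 2001.69
L = 2097.7 / 2001.69 × 100 = 104.7964
Paasche component (current-period weights):
ΣP(2007)Q(2007) = 9.12×109 + 4.92×55 + 1.92×423 + 10.03×37 = 994.08 + 270.6 + 812.16 + 371.11 = 2447.95
ΣP(2007)Q(2006) = 9.12×122 + 4.92×53 + 1.92×339 + 10.03×33 = 1112.64 + 260.76 + 650.88 + 330.99 = 2355.27
P = 2447.95 / 2355.27 × 100 = 103.9350
Fisher = √(L × P) = √(104.7964 × 103.9350) = 104.3648

104.36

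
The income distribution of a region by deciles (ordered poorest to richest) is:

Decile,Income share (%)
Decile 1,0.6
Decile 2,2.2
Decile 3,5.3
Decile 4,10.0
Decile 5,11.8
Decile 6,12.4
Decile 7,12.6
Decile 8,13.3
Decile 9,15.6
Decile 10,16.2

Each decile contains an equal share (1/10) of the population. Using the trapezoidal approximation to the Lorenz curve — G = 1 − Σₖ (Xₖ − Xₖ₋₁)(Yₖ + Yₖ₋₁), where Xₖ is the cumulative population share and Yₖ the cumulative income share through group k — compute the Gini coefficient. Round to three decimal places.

0.283

Cumulative income shares Yₖ: 0.0060, 0.0280, 0.0810, 0.1810, 0.2990, 0.4230, 0.5490, 0.6820, 0.8380, 1.0000
Σ (Xₖ−Xₖ₋₁)(Yₖ+Yₖ₋₁) = (1/10)(0.0060+0.0000) + (1/10)(0.0280+0.0060) + (1/10)(0.0810+0.0280) + (1/10)(0.1810+0.0810) + (1/10)(0.2990+0.1810) + (1/10)(0.4230+0.2990) + (1/10)(0.5490+0.4230) + (1/10)(0.6820+0.5490) + (1/10)(0.8380+0.6820) + (1/10)(1.0000+0.8380)
  = 0.0006 + 0.0034 + 0.0109 + 0.0262 + 0.0480 + 0.0722 + 0.0972 + 0.1231 + 0.1520 + 0.1838 = 0.7174
G = 1 − 0.7174 = 0.2826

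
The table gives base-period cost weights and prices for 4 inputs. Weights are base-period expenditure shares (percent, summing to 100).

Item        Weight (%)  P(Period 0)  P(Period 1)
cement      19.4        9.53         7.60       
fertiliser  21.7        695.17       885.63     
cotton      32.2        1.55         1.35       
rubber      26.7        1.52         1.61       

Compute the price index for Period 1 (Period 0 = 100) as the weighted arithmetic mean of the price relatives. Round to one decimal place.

cement: 19.4 × (7.60/9.53) = 19.4 × 0.797482 = 15.4711
fertiliser: 21.7 × (885.63/695.17) = 21.7 × 1.273976 = 27.6453
cotton: 32.2 × (1.35/1.55) = 32.2 × 0.870968 = 28.0452
rubber: 26.7 × (1.61/1.52) = 26.7 × 1.059211 = 28.2809
Index = Σ wᵢ·(p₁ᵢ/p₀ᵢ) = 15.4711 + 27.6453 + 28.0452 + 28.2809 = 99.4425

99.4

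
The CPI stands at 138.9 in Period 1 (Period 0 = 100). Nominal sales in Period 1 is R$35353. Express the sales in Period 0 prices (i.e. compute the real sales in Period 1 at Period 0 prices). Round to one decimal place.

25452.1

Real = Nominal ÷ (Index/100) = 35353 ÷ (138.9/100)
     = 35353 ÷ 1.389 = 25452.1238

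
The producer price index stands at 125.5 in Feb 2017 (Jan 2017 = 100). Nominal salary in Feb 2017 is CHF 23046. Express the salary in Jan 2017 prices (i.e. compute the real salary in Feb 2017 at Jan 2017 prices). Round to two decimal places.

Real = Nominal ÷ (Index/100) = 23046 ÷ (125.5/100)
     = 23046 ÷ 1.255 = 18363.3466

18363.35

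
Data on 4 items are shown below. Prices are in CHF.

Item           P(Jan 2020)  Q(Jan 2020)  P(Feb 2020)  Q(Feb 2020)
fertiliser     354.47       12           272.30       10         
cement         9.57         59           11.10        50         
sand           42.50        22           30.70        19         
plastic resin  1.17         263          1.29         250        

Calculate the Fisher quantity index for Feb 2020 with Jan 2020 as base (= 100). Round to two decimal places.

Laspeyres component (base-period weights):
ΣP(Jan 2020)Q(Feb 2020) = 354.47×10 + 9.57×50 + 42.50×19 + 1.17×250 = 3544.7 + 478.5 + 807.5 + 292.5 = 5123.2
ΣP(Jan 2020)Q(Jan 2020) = 354.47×12 + 9.57×59 + 42.50×22 + 1.17×263 = 4253.64 + 564.63 + 935 + 307.71 = 6060.98
L = 5123.2 / 6060.98 × 100 = 84.5276
Paasche component (current-period weights):
ΣP(Feb 2020)Q(Feb 2020) = 272.30×10 + 11.10×50 + 30.70×19 + 1.29×250 = 2723 + 555 + 583.3 + 322.5 = 4183.8
ΣP(Feb 2020)Q(Jan 2020) = 272.30×12 + 11.10×59 + 30.70×22 + 1.29×263 = 3267.6 + 654.9 + 675.4 + 339.27 = 4937.17
P = 4183.8 / 4937.17 × 100 = 84.7409
Fisher = √(L × P) = √(84.5276 × 84.7409) = 84.6342

84.63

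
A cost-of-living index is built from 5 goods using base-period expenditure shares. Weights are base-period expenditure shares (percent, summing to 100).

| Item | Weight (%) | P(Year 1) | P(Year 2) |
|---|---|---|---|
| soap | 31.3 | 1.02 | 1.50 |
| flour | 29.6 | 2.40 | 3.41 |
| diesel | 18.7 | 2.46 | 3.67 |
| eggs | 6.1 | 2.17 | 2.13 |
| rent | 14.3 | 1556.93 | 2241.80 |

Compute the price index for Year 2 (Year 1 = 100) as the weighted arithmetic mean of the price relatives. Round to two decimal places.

soap: 31.3 × (1.50/1.02) = 31.3 × 1.470588 = 46.0294
flour: 29.6 × (3.41/2.40) = 29.6 × 1.420833 = 42.0567
diesel: 18.7 × (3.67/2.46) = 18.7 × 1.491870 = 27.8980
eggs: 6.1 × (2.13/2.17) = 6.1 × 0.981567 = 5.9876
rent: 14.3 × (2241.80/1556.93) = 14.3 × 1.439885 = 20.5904
Index = Σ wᵢ·(p₁ᵢ/p₀ᵢ) = 46.0294 + 42.0567 + 27.8980 + 5.9876 + 20.5904 = 142.5620

142.56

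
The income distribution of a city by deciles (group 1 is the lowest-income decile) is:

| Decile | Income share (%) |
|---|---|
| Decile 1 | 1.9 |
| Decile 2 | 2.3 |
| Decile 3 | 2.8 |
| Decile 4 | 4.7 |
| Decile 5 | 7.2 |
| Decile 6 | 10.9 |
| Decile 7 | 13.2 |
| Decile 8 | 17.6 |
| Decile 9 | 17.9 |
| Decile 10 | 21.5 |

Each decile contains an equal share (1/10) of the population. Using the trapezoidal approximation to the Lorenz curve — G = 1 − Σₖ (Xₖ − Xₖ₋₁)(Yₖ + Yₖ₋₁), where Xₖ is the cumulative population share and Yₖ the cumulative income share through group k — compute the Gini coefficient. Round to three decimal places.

Cumulative income shares Yₖ: 0.0190, 0.0420, 0.0700, 0.1170, 0.1890, 0.2980, 0.4300, 0.6060, 0.7850, 1.0000
Σ (Xₖ−Xₖ₋₁)(Yₖ+Yₖ₋₁) = (1/10)(0.0190+0.0000) + (1/10)(0.0420+0.0190) + (1/10)(0.0700+0.0420) + (1/10)(0.1170+0.0700) + (1/10)(0.1890+0.1170) + (1/10)(0.2980+0.1890) + (1/10)(0.4300+0.2980) + (1/10)(0.6060+0.4300) + (1/10)(0.7850+0.6060) + (1/10)(1.0000+0.7850)
  = 0.0019 + 0.0061 + 0.0112 + 0.0187 + 0.0306 + 0.0487 + 0.0728 + 0.1036 + 0.1391 + 0.1785 = 0.6112
G = 1 − 0.6112 = 0.3888

0.389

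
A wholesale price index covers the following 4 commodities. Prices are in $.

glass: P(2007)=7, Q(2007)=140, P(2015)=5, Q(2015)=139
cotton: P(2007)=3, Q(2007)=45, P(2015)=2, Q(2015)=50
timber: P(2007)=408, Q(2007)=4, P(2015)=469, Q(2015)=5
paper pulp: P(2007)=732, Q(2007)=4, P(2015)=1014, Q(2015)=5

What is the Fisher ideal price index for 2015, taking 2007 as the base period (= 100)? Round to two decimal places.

119.39

Laspeyres component (base-period weights):
ΣP(2015)Q(2007) = 5×140 + 2×45 + 469×4 + 1014×4 = 700 + 90 + 1876 + 4056 = 6722
ΣP(2007)Q(2007) = 7×140 + 3×45 + 408×4 + 732×4 = 980 + 135 + 1632 + 2928 = 5675
L = 6722 / 5675 × 100 = 118.4493
Paasche component (current-period weights):
ΣP(2015)Q(2015) = 5×139 + 2×50 + 469×5 + 1014×5 = 695 + 100 + 2345 + 5070 = 8210
ΣP(2007)Q(2015) = 7×139 + 3×50 + 408×5 + 732×5 = 973 + 150 + 2040 + 3660 = 6823
P = 8210 / 6823 × 100 = 120.3283
Fisher = √(L × P) = √(118.4493 × 120.3283) = 119.3851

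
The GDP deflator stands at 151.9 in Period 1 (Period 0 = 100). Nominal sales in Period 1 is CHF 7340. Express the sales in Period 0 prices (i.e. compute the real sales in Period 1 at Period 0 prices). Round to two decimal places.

4832.13

Real = Nominal ÷ (Index/100) = 7340 ÷ (151.9/100)
     = 7340 ÷ 1.519 = 4832.1264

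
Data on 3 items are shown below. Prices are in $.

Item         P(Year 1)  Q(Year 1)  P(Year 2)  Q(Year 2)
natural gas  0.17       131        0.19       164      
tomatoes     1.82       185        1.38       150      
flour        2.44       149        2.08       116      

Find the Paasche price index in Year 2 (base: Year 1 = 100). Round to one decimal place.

Paasche price index uses current-period quantities as weights.
ΣP(Year 2)·Q(Year 2) = 0.19×164 + 1.38×150 + 2.08×116 = 31.16 + 207 + 241.28 = 479.44
ΣP(Year 1)·Q(Year 2) = 0.17×164 + 1.82×150 + 2.44×116 = 27.88 + 273 + 283.04 = 583.92
Index = 479.44 / 583.92 × 100 = 82.1071

82.1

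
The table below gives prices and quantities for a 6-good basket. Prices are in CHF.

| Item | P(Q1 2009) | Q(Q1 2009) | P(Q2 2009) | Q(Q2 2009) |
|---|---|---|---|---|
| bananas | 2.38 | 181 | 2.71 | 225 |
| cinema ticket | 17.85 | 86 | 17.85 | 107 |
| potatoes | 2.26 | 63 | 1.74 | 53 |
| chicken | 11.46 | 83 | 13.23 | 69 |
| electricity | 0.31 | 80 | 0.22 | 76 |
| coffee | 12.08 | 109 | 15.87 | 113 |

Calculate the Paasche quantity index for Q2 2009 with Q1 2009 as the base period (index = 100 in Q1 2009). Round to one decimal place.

Paasche quantity index uses current-period prices as weights.
ΣP(Q2 2009)·Q(Q2 2009) = 2.71×225 + 17.85×107 + 1.74×53 + 13.23×69 + 0.22×76 + 15.87×113 = 609.75 + 1909.95 + 92.22 + 912.87 + 16.72 + 1793.31 = 5334.82
ΣP(Q2 2009)·Q(Q1 2009) = 2.71×181 + 17.85×86 + 1.74×63 + 13.23×83 + 0.22×80 + 15.87×109 = 490.51 + 1535.1 + 109.62 + 1098.09 + 17.6 + 1729.83 = 4980.75
Index = 5334.82 / 4980.75 × 100 = 107.1088

107.1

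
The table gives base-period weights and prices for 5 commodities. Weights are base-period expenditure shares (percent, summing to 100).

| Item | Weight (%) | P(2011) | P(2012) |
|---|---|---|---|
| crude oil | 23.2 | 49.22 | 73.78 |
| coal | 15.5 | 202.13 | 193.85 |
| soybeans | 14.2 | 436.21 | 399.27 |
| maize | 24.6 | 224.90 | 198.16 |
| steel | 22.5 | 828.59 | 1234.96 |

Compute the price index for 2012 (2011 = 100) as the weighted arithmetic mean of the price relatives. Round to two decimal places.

117.85

crude oil: 23.2 × (73.78/49.22) = 23.2 × 1.498984 = 34.7764
coal: 15.5 × (193.85/202.13) = 15.5 × 0.959036 = 14.8651
soybeans: 14.2 × (399.27/436.21) = 14.2 × 0.915316 = 12.9975
maize: 24.6 × (198.16/224.90) = 24.6 × 0.881103 = 21.6751
steel: 22.5 × (1234.96/828.59) = 22.5 × 1.490436 = 33.5348
Index = Σ wᵢ·(p₁ᵢ/p₀ᵢ) = 34.7764 + 14.8651 + 12.9975 + 21.6751 + 33.5348 = 117.8489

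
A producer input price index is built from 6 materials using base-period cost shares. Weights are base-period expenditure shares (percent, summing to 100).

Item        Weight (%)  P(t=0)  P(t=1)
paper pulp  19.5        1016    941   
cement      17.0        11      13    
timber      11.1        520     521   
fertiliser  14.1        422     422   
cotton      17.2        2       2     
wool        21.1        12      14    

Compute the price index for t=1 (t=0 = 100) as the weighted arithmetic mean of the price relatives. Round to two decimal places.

paper pulp: 19.5 × (941/1016) = 19.5 × 0.926181 = 18.0605
cement: 17.0 × (13/11) = 17.0 × 1.181818 = 20.0909
timber: 11.1 × (521/520) = 11.1 × 1.001923 = 11.1213
fertiliser: 14.1 × (422/422) = 14.1 × 1.000000 = 14.1000
cotton: 17.2 × (2/2) = 17.2 × 1.000000 = 17.2000
wool: 21.1 × (14/12) = 21.1 × 1.166667 = 24.6167
Index = Σ wᵢ·(p₁ᵢ/p₀ᵢ) = 18.0605 + 20.0909 + 11.1213 + 14.1000 + 17.2000 + 24.6167 = 105.1895

105.19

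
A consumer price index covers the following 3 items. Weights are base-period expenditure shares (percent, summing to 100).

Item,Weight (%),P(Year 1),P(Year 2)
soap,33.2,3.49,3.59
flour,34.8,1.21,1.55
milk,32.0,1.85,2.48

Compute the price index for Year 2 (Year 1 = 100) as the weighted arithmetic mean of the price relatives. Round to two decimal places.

soap: 33.2 × (3.59/3.49) = 33.2 × 1.028653 = 34.1513
flour: 34.8 × (1.55/1.21) = 34.8 × 1.280992 = 44.5785
milk: 32.0 × (2.48/1.85) = 32.0 × 1.340541 = 42.8973
Index = Σ wᵢ·(p₁ᵢ/p₀ᵢ) = 34.1513 + 44.5785 + 42.8973 = 121.6271

121.63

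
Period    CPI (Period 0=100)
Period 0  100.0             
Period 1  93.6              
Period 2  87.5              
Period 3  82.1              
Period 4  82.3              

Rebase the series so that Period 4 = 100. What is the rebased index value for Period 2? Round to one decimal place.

Rebased(Period 2) = 87.5 / 82.3 × 100 = 106.3183

106.3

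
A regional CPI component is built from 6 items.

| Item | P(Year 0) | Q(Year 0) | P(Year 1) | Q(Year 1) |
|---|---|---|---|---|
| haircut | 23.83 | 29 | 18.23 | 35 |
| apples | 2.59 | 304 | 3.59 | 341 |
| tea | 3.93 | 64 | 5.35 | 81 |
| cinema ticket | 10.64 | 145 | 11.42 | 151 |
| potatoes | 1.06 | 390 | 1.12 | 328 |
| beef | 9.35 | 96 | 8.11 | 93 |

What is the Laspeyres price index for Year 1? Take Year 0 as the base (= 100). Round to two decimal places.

105.45

Laspeyres price index uses base-period quantities as weights.
ΣP(Year 1)·Q(Year 0) = 18.23×29 + 3.59×304 + 5.35×64 + 11.42×145 + 1.12×390 + 8.11×96 = 528.67 + 1091.36 + 342.4 + 1655.9 + 436.8 + 778.56 = 4833.69
ΣP(Year 0)·Q(Year 0) = 23.83×29 + 2.59×304 + 3.93×64 + 10.64×145 + 1.06×390 + 9.35×96 = 691.07 + 787.36 + 251.52 + 1542.8 + 413.4 + 897.6 = 4583.75
Index = 4833.69 / 4583.75 × 100 = 105.4527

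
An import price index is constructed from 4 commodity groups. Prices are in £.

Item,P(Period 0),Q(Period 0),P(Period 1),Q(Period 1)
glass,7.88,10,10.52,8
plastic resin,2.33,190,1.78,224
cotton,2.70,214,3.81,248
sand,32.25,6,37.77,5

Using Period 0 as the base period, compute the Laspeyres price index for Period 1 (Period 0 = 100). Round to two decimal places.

Laspeyres price index uses base-period quantities as weights.
ΣP(Period 1)·Q(Period 0) = 10.52×10 + 1.78×190 + 3.81×214 + 37.77×6 = 105.2 + 338.2 + 815.34 + 226.62 = 1485.36
ΣP(Period 0)·Q(Period 0) = 7.88×10 + 2.33×190 + 2.70×214 + 32.25×6 = 78.8 + 442.7 + 577.8 + 193.5 = 1292.8
Index = 1485.36 / 1292.8 × 100 = 114.8948

114.89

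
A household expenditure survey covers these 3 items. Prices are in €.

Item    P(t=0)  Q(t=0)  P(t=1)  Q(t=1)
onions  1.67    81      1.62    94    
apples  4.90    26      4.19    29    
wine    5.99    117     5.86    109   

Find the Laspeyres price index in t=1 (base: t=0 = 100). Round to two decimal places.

96.09

Laspeyres price index uses base-period quantities as weights.
ΣP(t=1)·Q(t=0) = 1.62×81 + 4.19×26 + 5.86×117 = 131.22 + 108.94 + 685.62 = 925.78
ΣP(t=0)·Q(t=0) = 1.67×81 + 4.90×26 + 5.99×117 = 135.27 + 127.4 + 700.83 = 963.5
Index = 925.78 / 963.5 × 100 = 96.0851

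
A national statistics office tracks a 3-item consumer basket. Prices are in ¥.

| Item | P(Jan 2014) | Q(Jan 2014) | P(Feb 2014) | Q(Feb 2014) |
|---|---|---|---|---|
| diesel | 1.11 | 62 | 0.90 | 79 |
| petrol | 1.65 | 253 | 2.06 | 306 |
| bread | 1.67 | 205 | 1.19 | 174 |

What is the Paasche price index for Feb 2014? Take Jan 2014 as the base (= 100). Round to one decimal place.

102.9

Paasche price index uses current-period quantities as weights.
ΣP(Feb 2014)·Q(Feb 2014) = 0.90×79 + 2.06×306 + 1.19×174 = 71.1 + 630.36 + 207.06 = 908.52
ΣP(Jan 2014)·Q(Feb 2014) = 1.11×79 + 1.65×306 + 1.67×174 = 87.69 + 504.9 + 290.58 = 883.17
Index = 908.52 / 883.17 × 100 = 102.8703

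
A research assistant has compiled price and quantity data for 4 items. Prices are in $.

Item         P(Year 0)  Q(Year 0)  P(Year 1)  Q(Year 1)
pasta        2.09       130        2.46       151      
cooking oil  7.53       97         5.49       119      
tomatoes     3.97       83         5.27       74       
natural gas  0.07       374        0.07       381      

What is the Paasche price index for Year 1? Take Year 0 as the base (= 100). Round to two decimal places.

94.08

Paasche price index uses current-period quantities as weights.
ΣP(Year 1)·Q(Year 1) = 2.46×151 + 5.49×119 + 5.27×74 + 0.07×381 = 371.46 + 653.31 + 389.98 + 26.67 = 1441.42
ΣP(Year 0)·Q(Year 1) = 2.09×151 + 7.53×119 + 3.97×74 + 0.07×381 = 315.59 + 896.07 + 293.78 + 26.67 = 1532.11
Index = 1441.42 / 1532.11 × 100 = 94.0807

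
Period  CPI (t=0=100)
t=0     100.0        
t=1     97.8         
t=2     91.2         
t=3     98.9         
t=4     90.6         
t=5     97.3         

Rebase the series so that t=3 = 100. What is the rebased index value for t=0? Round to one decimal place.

Rebased(t=0) = 100.0 / 98.9 × 100 = 101.1122

101.1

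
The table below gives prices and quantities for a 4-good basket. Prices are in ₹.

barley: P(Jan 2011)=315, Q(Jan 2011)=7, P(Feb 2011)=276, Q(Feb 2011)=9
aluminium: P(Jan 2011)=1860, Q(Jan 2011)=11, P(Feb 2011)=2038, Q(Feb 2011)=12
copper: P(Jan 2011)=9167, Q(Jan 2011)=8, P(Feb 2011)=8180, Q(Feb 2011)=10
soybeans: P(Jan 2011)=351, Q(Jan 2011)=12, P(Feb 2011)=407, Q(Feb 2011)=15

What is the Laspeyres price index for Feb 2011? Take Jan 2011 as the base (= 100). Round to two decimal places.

Laspeyres price index uses base-period quantities as weights.
ΣP(Feb 2011)·Q(Jan 2011) = 276×7 + 2038×11 + 8180×8 + 407×12 = 1932 + 22418 + 65440 + 4884 = 94674
ΣP(Jan 2011)·Q(Jan 2011) = 315×7 + 1860×11 + 9167×8 + 351×12 = 2205 + 20460 + 73336 + 4212 = 100213
Index = 94674 / 100213 × 100 = 94.4728

94.47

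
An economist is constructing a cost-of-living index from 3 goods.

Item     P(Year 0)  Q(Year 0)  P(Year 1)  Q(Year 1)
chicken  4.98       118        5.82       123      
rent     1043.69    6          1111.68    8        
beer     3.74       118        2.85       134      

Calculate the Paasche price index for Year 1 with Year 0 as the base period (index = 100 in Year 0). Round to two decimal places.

Paasche price index uses current-period quantities as weights.
ΣP(Year 1)·Q(Year 1) = 5.82×123 + 1111.68×8 + 2.85×134 = 715.86 + 8893.44 + 381.9 = 9991.2
ΣP(Year 0)·Q(Year 1) = 4.98×123 + 1043.69×8 + 3.74×134 = 612.54 + 8349.52 + 501.16 = 9463.22
Index = 9991.2 / 9463.22 × 100 = 105.5793

105.58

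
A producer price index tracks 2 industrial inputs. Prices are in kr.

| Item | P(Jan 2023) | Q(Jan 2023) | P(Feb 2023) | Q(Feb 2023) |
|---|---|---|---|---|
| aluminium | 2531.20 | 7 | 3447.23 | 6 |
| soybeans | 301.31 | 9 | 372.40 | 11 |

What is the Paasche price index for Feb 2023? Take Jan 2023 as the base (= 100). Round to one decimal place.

Paasche price index uses current-period quantities as weights.
ΣP(Feb 2023)·Q(Feb 2023) = 3447.23×6 + 372.40×11 = 20683.38 + 4096.4 = 24779.78
ΣP(Jan 2023)·Q(Feb 2023) = 2531.20×6 + 301.31×11 = 15187.2 + 3314.41 = 18501.61
Index = 24779.78 / 18501.61 × 100 = 133.9331

133.9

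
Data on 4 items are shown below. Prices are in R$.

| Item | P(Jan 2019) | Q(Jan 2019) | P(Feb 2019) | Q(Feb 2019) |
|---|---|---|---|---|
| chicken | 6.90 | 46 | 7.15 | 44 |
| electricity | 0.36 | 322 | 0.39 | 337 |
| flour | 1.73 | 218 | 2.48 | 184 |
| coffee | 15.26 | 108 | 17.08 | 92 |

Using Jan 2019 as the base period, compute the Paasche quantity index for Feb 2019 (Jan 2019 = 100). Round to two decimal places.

Paasche quantity index uses current-period prices as weights.
ΣP(Feb 2019)·Q(Feb 2019) = 7.15×44 + 0.39×337 + 2.48×184 + 17.08×92 = 314.6 + 131.43 + 456.32 + 1571.36 = 2473.71
ΣP(Feb 2019)·Q(Jan 2019) = 7.15×46 + 0.39×322 + 2.48×218 + 17.08×108 = 328.9 + 125.58 + 540.64 + 1844.64 = 2839.76
Index = 2473.71 / 2839.76 × 100 = 87.1098

87.11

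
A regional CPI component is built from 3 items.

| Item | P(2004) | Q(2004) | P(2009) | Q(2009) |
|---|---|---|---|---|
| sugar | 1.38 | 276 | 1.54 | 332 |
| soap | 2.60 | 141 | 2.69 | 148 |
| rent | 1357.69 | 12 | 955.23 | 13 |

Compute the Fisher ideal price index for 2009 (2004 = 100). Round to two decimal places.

72.03

Laspeyres component (base-period weights):
ΣP(2009)Q(2004) = 1.54×276 + 2.69×141 + 955.23×12 = 425.04 + 379.29 + 11462.76 = 12267.09
ΣP(2004)Q(2004) = 1.38×276 + 2.60×141 + 1357.69×12 = 380.88 + 366.6 + 16292.28 = 17039.76
L = 12267.09 / 17039.76 × 100 = 71.9910
Paasche component (current-period weights):
ΣP(2009)Q(2009) = 1.54×332 + 2.69×148 + 955.23×13 = 511.28 + 398.12 + 12417.99 = 13327.39
ΣP(2004)Q(2009) = 1.38×332 + 2.60×148 + 1357.69×13 = 458.16 + 384.8 + 17649.97 = 18492.93
P = 13327.39 / 18492.93 × 100 = 72.0675
Fisher = √(L × P) = √(71.9910 × 72.0675) = 72.0292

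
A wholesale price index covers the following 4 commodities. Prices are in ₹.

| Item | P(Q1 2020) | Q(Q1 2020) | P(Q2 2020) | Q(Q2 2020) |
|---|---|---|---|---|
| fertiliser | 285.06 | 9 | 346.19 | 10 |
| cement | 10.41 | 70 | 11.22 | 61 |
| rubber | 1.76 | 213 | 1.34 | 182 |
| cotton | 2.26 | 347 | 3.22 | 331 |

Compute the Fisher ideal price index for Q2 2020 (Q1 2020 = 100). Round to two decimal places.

Laspeyres component (base-period weights):
ΣP(Q2 2020)Q(Q1 2020) = 346.19×9 + 11.22×70 + 1.34×213 + 3.22×347 = 3115.71 + 785.4 + 285.42 + 1117.34 = 5303.87
ΣP(Q1 2020)Q(Q1 2020) = 285.06×9 + 10.41×70 + 1.76×213 + 2.26×347 = 2565.54 + 728.7 + 374.88 + 784.22 = 4453.34
L = 5303.87 / 4453.34 × 100 = 119.0987
Paasche component (current-period weights):
ΣP(Q2 2020)Q(Q2 2020) = 346.19×10 + 11.22×61 + 1.34×182 + 3.22×331 = 3461.9 + 684.42 + 243.88 + 1065.82 = 5456.02
ΣP(Q1 2020)Q(Q2 2020) = 285.06×10 + 10.41×61 + 1.76×182 + 2.26×331 = 2850.6 + 635.01 + 320.32 + 748.06 = 4553.99
P = 5456.02 / 4553.99 × 100 = 119.8075
Fisher = √(L × P) = √(119.0987 × 119.8075) = 119.4526

119.45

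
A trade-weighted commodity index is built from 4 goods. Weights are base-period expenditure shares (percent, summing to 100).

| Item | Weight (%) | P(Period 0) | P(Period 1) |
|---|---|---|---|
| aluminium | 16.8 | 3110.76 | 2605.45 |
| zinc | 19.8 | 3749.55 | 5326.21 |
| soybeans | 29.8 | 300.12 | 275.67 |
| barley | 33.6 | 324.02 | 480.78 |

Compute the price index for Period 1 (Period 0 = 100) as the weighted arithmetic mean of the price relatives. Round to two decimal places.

119.42

aluminium: 16.8 × (2605.45/3110.76) = 16.8 × 0.837561 = 14.0710
zinc: 19.8 × (5326.21/3749.55) = 19.8 × 1.420493 = 28.1258
soybeans: 29.8 × (275.67/300.12) = 29.8 × 0.918533 = 27.3723
barley: 33.6 × (480.78/324.02) = 33.6 × 1.483797 = 49.8556
Index = Σ wᵢ·(p₁ᵢ/p₀ᵢ) = 14.0710 + 28.1258 + 27.3723 + 49.8556 = 119.4246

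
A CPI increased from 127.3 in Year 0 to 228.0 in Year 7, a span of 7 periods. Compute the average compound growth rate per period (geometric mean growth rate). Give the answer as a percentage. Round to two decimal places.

8.68%

Growth factor = (228.0/127.3)^(1/7) = (1.791045)^(1/7) = 1.086821
Growth rate = 1.086821 − 1 = 0.086821 = 8.6821%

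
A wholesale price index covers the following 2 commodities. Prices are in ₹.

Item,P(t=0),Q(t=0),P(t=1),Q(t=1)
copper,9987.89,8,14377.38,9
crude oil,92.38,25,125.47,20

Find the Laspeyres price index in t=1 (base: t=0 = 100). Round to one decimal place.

143.7

Laspeyres price index uses base-period quantities as weights.
ΣP(t=1)·Q(t=0) = 14377.38×8 + 125.47×25 = 115019.04 + 3136.75 = 118155.79
ΣP(t=0)·Q(t=0) = 9987.89×8 + 92.38×25 = 79903.12 + 2309.5 = 82212.62
Index = 118155.79 / 82212.62 × 100 = 143.7198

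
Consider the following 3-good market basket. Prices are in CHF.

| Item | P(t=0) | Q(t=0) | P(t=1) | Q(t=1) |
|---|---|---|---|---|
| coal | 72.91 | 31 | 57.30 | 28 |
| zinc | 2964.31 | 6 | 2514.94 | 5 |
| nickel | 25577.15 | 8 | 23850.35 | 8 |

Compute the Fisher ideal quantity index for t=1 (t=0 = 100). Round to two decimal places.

Laspeyres component (base-period weights):
ΣP(t=0)Q(t=1) = 72.91×28 + 2964.31×5 + 25577.15×8 = 2041.48 + 14821.55 + 204617.2 = 221480.23
ΣP(t=0)Q(t=0) = 72.91×31 + 2964.31×6 + 25577.15×8 = 2260.21 + 17785.86 + 204617.2 = 224663.27
L = 221480.23 / 224663.27 × 100 = 98.5832
Paasche component (current-period weights):
ΣP(t=1)Q(t=1) = 57.30×28 + 2514.94×5 + 23850.35×8 = 1604.4 + 12574.7 + 190802.8 = 204981.9
ΣP(t=1)Q(t=0) = 57.30×31 + 2514.94×6 + 23850.35×8 = 1776.3 + 15089.64 + 190802.8 = 207668.74
P = 204981.9 / 207668.74 × 100 = 98.7062
Fisher = √(L × P) = √(98.5832 × 98.7062) = 98.6447

98.64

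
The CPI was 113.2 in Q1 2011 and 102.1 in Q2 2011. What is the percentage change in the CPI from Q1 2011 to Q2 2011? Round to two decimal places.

Change = (102.1 − 113.2) / 113.2 × 100
       = -11.1 / 113.2 × 100 = -9.8057%

-9.81%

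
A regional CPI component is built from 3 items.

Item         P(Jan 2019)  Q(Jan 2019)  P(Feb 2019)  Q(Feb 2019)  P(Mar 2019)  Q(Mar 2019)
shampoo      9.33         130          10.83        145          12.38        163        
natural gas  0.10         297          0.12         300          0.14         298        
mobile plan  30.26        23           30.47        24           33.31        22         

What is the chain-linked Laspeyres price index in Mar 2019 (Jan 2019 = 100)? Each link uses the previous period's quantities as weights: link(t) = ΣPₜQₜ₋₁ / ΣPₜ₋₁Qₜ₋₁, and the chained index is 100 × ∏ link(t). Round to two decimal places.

124.76

Link Jan 2019→Feb 2019:
ΣP(Feb 2019)Q(Jan 2019) = 10.83×130 + 0.12×297 + 30.47×23 = 1407.9 + 35.64 + 700.81 = 2144.35
ΣP(Jan 2019)Q(Jan 2019) = 9.33×130 + 0.10×297 + 30.26×23 = 1212.9 + 29.7 + 695.98 = 1938.58
link = 2144.35/1938.58 = 1.106145
Link Feb 2019→Mar 2019:
ΣP(Mar 2019)Q(Feb 2019) = 12.38×145 + 0.14×300 + 33.31×24 = 1795.1 + 42 + 799.44 = 2636.54
ΣP(Feb 2019)Q(Feb 2019) = 10.83×145 + 0.12×300 + 30.47×24 = 1570.35 + 36 + 731.28 = 2337.63
link = 2636.54/2337.63 = 1.127869
Chained index = 100 × 1.106145 × 1.127869 = 124.7586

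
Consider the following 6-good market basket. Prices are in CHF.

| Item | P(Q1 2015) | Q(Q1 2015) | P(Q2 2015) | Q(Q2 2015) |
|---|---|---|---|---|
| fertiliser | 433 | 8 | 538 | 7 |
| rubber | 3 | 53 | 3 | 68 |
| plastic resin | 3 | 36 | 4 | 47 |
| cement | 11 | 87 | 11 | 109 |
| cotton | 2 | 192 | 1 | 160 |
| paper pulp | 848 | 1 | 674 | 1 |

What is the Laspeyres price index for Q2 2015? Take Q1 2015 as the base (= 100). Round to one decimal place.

108.6

Laspeyres price index uses base-period quantities as weights.
ΣP(Q2 2015)·Q(Q1 2015) = 538×8 + 3×53 + 4×36 + 11×87 + 1×192 + 674×1 = 4304 + 159 + 144 + 957 + 192 + 674 = 6430
ΣP(Q1 2015)·Q(Q1 2015) = 433×8 + 3×53 + 3×36 + 11×87 + 2×192 + 848×1 = 3464 + 159 + 108 + 957 + 384 + 848 = 5920
Index = 6430 / 5920 × 100 = 108.6149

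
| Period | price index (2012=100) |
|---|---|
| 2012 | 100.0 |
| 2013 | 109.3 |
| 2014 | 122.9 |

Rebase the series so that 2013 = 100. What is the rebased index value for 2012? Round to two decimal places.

Rebased(2012) = 100.0 / 109.3 × 100 = 91.4913

91.49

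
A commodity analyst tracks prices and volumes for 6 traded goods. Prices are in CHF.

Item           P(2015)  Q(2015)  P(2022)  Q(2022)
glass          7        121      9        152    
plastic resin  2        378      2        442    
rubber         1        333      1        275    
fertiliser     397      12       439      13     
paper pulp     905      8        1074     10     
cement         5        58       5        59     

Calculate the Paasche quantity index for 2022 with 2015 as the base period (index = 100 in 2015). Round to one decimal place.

Paasche quantity index uses current-period prices as weights.
ΣP(2022)·Q(2022) = 9×152 + 2×442 + 1×275 + 439×13 + 1074×10 + 5×59 = 1368 + 884 + 275 + 5707 + 10740 + 295 = 19269
ΣP(2022)·Q(2015) = 9×121 + 2×378 + 1×333 + 439×12 + 1074×8 + 5×58 = 1089 + 756 + 333 + 5268 + 8592 + 290 = 16328
Index = 19269 / 16328 × 100 = 118.0120

118.0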